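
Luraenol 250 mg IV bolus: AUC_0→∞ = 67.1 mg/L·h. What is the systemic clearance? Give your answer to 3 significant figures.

CL = Dose_iv / AUC_0→∞
   = 250 / 67.1 = 3.72578 L/h

CL = 3.73 L/h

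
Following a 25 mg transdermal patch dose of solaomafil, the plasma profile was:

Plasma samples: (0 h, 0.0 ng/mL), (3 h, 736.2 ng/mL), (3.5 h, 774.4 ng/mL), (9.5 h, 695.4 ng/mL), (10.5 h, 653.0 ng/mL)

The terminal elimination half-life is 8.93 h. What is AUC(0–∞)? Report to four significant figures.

Trapezoidal AUC_0→10.5:
  [0→3]: (0.0+736.2)/2 × 3 = 1104.3
  [3→3.5]: (736.2+774.4)/2 × 0.5 = 377.65
  [3.5→9.5]: (774.4+695.4)/2 × 6 = 4409.4
  [9.5→10.5]: (695.4+653.0)/2 × 1 = 674.2
  Sum = 6565.55 ng/mL·h
k_e = ln2 / t½ = 0.693147 / 8.93 = 0.0776 h^-1
Extrapolated tail: C_last / k_e = 653.0 / 0.0776 = 8414.948
AUC_0→∞ = 6565.55 + 8414.948 = 14980.498 ng/mL·h

AUC = 14980 ng/mL·h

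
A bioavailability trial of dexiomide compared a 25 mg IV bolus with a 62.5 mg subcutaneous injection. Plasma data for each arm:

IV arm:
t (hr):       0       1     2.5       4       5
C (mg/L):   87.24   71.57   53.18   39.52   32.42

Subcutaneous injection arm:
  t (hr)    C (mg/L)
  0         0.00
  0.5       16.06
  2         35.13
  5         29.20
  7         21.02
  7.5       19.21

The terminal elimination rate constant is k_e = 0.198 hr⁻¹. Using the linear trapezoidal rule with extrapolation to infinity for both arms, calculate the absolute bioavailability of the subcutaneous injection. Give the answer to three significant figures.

Trapezoidal AUC_0→5 (IV):
  [0→1]: (87.24+71.57)/2 × 1 = 79.405
  [1→2.5]: (71.57+53.18)/2 × 1.5 = 93.5625
  [2.5→4]: (53.18+39.52)/2 × 1.5 = 69.525
  [4→5]: (39.52+32.42)/2 × 1 = 35.97
  Sum = 278.4625 mg/L·hr
IV tail: 32.42/0.198 = 163.737; AUC_iv,0→∞ = 278.4625 + 163.737 = 442.1995 mg/L·hr
Trapezoidal AUC_0→7.5 (subcutaneous injection):
  [0→0.5]: (0.00+16.06)/2 × 0.5 = 4.015
  [0.5→2]: (16.06+35.13)/2 × 1.5 = 38.3925
  [2→5]: (35.13+29.20)/2 × 3 = 96.495
  [5→7]: (29.20+21.02)/2 × 2 = 50.22
  [7→7.5]: (21.02+19.21)/2 × 0.5 = 10.0575
  Sum = 199.18 mg/L·hr
subcutaneous injection tail: 19.21/0.198 = 97.020; AUC_ev,0→∞ = 199.18 + 97.020 = 296.2 mg/L·hr
F = (AUC_ev/D_ev)/(AUC_iv/D_iv) = (296.2/62.5)/(442.1995/25) = 4.7392/17.68798 = 0.2679

F = 0.268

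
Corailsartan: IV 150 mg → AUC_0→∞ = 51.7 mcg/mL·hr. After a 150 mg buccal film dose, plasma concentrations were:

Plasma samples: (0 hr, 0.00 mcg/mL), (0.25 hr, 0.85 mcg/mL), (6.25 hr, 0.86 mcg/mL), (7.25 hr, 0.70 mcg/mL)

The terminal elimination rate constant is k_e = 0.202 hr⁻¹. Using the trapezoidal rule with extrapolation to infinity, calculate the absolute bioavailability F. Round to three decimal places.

Trapezoidal AUC_0→7.25 (buccal film):
  [0→0.25]: (0.00+0.85)/2 × 0.25 = 0.10625
  [0.25→6.25]: (0.85+0.86)/2 × 6 = 5.13
  [6.25→7.25]: (0.86+0.70)/2 × 1 = 0.78
  Sum = 6.01625 mcg/mL·hr
Tail: C_last/k_e = 0.70/0.202 = 3.465
AUC_0→∞ (buccal film) = 6.01625 + 3.465 = 9.48125 mcg/mL·hr
F = (AUC_ev/D_ev)/(AUC_iv/D_iv) = (9.48125/150)/(51.7/150) = 0.0632083/0.344667 = 0.1834

F = 0.183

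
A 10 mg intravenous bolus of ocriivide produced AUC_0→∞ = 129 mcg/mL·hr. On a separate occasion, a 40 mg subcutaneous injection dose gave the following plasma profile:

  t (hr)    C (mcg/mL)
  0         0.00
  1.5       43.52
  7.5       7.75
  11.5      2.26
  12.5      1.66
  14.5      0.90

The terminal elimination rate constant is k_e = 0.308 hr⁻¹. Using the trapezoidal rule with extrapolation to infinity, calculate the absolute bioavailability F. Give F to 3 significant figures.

F = 0.415

Trapezoidal AUC_0→14.5 (subcutaneous injection):
  [0→1.5]: (0.00+43.52)/2 × 1.5 = 32.64
  [1.5→7.5]: (43.52+7.75)/2 × 6 = 153.81
  [7.5→11.5]: (7.75+2.26)/2 × 4 = 20.02
  [11.5→12.5]: (2.26+1.66)/2 × 1 = 1.96
  [12.5→14.5]: (1.66+0.90)/2 × 2 = 2.56
  Sum = 210.99 mcg/mL·hr
Tail: C_last/k_e = 0.90/0.308 = 2.922
AUC_0→∞ (subcutaneous injection) = 210.99 + 2.922 = 213.912 mcg/mL·hr
F = (AUC_ev/D_ev)/(AUC_iv/D_iv) = (213.912/40)/(129/10) = 5.3478/12.9 = 0.4146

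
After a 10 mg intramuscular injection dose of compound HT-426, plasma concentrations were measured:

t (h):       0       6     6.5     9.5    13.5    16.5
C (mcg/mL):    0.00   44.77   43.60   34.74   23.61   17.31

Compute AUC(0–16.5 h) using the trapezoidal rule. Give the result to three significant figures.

Trapezoidal AUC_0→16.5:
  [0→6]: (0.00+44.77)/2 × 6 = 134.31
  [6→6.5]: (44.77+43.60)/2 × 0.5 = 22.0925
  [6.5→9.5]: (43.60+34.74)/2 × 3 = 117.51
  [9.5→13.5]: (34.74+23.61)/2 × 4 = 116.7
  [13.5→16.5]: (23.61+17.31)/2 × 3 = 61.38
  Sum = 451.9925 mcg/mL·h

AUC = 452 mcg/mL·h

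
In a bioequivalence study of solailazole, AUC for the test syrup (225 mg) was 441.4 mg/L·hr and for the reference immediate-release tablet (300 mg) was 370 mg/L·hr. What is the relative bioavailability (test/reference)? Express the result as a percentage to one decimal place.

F_rel = 159.1%

F_rel = (AUC_test/D_test) / (AUC_ref/D_ref)
      = (441.4/225) / (370/300)
      = 1.96178 / 1.23333 = 1.5906 = 159.06%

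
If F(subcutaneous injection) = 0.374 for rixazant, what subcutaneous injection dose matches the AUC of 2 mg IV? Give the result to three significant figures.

D_subcutaneous = 5.35 mg

For equal systemic exposure: F × D_ev = D_iv
D_ev = D_iv / F = 2 / 0.374 = 5.34759 mg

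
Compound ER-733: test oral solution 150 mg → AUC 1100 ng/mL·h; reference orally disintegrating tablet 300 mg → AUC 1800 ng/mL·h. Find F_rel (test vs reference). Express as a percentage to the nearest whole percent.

F_rel = 122%

F_rel = (AUC_test/D_test) / (AUC_ref/D_ref)
      = (1100/150) / (1800/300)
      = 7.33333 / 6 = 1.2222 = 122.22%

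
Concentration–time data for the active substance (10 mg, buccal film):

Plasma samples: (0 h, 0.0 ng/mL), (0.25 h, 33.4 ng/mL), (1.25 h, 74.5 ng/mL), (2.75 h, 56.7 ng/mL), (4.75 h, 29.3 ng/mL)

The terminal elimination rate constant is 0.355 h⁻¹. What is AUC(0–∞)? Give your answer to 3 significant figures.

AUC = 325 ng/mL·h

Trapezoidal AUC_0→4.75:
  [0→0.25]: (0.0+33.4)/2 × 0.25 = 4.175
  [0.25→1.25]: (33.4+74.5)/2 × 1 = 53.95
  [1.25→2.75]: (74.5+56.7)/2 × 1.5 = 98.4
  [2.75→4.75]: (56.7+29.3)/2 × 2 = 86.0
  Sum = 242.525 ng/mL·h
Extrapolated tail: C_last / k_e = 29.3 / 0.355 = 82.535
AUC_0→∞ = 242.525 + 82.535 = 325.06 ng/mL·h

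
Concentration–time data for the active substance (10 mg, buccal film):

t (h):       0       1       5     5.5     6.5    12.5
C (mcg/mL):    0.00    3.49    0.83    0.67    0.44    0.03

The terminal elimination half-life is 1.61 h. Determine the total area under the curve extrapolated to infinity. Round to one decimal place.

Trapezoidal AUC_0→12.5:
  [0→1]: (0.00+3.49)/2 × 1 = 1.745
  [1→5]: (3.49+0.83)/2 × 4 = 8.64
  [5→5.5]: (0.83+0.67)/2 × 0.5 = 0.375
  [5.5→6.5]: (0.67+0.44)/2 × 1 = 0.555
  [6.5→12.5]: (0.44+0.03)/2 × 6 = 1.41
  Sum = 12.725 mcg/mL·h
k_e = ln2 / t½ = 0.693147 / 1.61 = 0.4305 h^-1
Extrapolated tail: C_last / k_e = 0.03 / 0.4305 = 0.070
AUC_0→∞ = 12.725 + 0.070 = 12.795 mcg/mL·h

AUC = 12.8 mcg/mL·h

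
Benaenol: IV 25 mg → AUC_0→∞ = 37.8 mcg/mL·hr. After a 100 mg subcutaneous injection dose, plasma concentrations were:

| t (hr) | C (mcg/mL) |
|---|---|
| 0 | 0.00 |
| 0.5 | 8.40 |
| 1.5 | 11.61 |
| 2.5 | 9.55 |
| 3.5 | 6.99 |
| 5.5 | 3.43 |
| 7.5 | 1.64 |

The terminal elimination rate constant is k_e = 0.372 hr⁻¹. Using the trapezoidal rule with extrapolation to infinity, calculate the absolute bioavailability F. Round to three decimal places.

F = 0.336

Trapezoidal AUC_0→7.5 (subcutaneous injection):
  [0→0.5]: (0.00+8.40)/2 × 0.5 = 2.1
  [0.5→1.5]: (8.40+11.61)/2 × 1 = 10.005
  [1.5→2.5]: (11.61+9.55)/2 × 1 = 10.58
  [2.5→3.5]: (9.55+6.99)/2 × 1 = 8.27
  [3.5→5.5]: (6.99+3.43)/2 × 2 = 10.42
  [5.5→7.5]: (3.43+1.64)/2 × 2 = 5.07
  Sum = 46.445 mcg/mL·hr
Tail: C_last/k_e = 1.64/0.372 = 4.409
AUC_0→∞ (subcutaneous injection) = 46.445 + 4.409 = 50.854 mcg/mL·hr
F = (AUC_ev/D_ev)/(AUC_iv/D_iv) = (50.854/100)/(37.8/25) = 0.50854/1.512 = 0.3363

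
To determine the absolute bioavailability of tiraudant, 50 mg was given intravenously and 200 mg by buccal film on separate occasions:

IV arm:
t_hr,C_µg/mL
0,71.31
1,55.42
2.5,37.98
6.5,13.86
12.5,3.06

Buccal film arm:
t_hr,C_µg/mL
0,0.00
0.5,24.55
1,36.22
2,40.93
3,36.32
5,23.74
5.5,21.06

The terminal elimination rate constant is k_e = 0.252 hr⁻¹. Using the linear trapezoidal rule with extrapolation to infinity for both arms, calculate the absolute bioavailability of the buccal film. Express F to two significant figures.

Trapezoidal AUC_0→12.5 (IV):
  [0→1]: (71.31+55.42)/2 × 1 = 63.365
  [1→2.5]: (55.42+37.98)/2 × 1.5 = 70.05
  [2.5→6.5]: (37.98+13.86)/2 × 4 = 103.68
  [6.5→12.5]: (13.86+3.06)/2 × 6 = 50.76
  Sum = 287.855 µg/mL·hr
IV tail: 3.06/0.252 = 12.143; AUC_iv,0→∞ = 287.855 + 12.143 = 299.998 µg/mL·hr
Trapezoidal AUC_0→5.5 (buccal film):
  [0→0.5]: (0.00+24.55)/2 × 0.5 = 6.1375
  [0.5→1]: (24.55+36.22)/2 × 0.5 = 15.1925
  [1→2]: (36.22+40.93)/2 × 1 = 38.575
  [2→3]: (40.93+36.32)/2 × 1 = 38.625
  [3→5]: (36.32+23.74)/2 × 2 = 60.06
  [5→5.5]: (23.74+21.06)/2 × 0.5 = 11.2
  Sum = 169.79 µg/mL·hr
buccal film tail: 21.06/0.252 = 83.571; AUC_ev,0→∞ = 169.79 + 83.571 = 253.361 µg/mL·hr
F = (AUC_ev/D_ev)/(AUC_iv/D_iv) = (253.361/200)/(299.998/50) = 1.266805/5.99996 = 0.2111

F = 0.21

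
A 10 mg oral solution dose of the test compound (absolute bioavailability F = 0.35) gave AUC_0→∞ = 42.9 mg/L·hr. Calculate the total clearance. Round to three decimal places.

CL = F × Dose / AUC_0→∞
   = 0.35 × 10 / 42.9 = 0.0815851 L/hr

CL = 0.082 L/hr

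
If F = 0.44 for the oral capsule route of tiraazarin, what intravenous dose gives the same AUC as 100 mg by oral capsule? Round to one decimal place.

Systemic exposure from an extravascular dose = F × D_ev, so the equivalent IV dose is F × D_ev.
D_iv = F × D_ev = 0.44 × 100 = 44 mg

D_iv = 44.0 mg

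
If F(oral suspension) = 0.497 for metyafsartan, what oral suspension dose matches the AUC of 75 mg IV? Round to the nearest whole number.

D_oral = 151 mg

For equal systemic exposure: F × D_ev = D_iv
D_ev = D_iv / F = 75 / 0.497 = 150.905 mg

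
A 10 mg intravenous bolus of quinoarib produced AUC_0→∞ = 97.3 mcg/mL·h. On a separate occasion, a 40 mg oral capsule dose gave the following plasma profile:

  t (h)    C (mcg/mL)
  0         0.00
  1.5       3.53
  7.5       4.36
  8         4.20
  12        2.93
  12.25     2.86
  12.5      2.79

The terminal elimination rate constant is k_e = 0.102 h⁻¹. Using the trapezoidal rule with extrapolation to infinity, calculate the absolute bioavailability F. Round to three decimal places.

F = 0.184

Trapezoidal AUC_0→12.5 (oral capsule):
  [0→1.5]: (0.00+3.53)/2 × 1.5 = 2.6475
  [1.5→7.5]: (3.53+4.36)/2 × 6 = 23.67
  [7.5→8]: (4.36+4.20)/2 × 0.5 = 2.14
  [8→12]: (4.20+2.93)/2 × 4 = 14.26
  [12→12.25]: (2.93+2.86)/2 × 0.25 = 0.72375
  [12.25→12.5]: (2.86+2.79)/2 × 0.25 = 0.70625
  Sum = 44.1475 mcg/mL·h
Tail: C_last/k_e = 2.79/0.102 = 27.353
AUC_0→∞ (oral capsule) = 44.1475 + 27.353 = 71.5005 mcg/mL·h
F = (AUC_ev/D_ev)/(AUC_iv/D_iv) = (71.5005/40)/(97.3/10) = 1.7875125/9.73 = 0.1837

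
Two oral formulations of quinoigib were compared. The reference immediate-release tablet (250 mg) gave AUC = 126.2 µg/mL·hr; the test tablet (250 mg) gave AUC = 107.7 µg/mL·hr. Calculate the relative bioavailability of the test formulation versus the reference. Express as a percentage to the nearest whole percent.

F_rel = 85%

F_rel = (AUC_test/D_test) / (AUC_ref/D_ref)
      = (107.7/250) / (126.2/250)
      = 0.4308 / 0.5048 = 0.8534 = 85.34%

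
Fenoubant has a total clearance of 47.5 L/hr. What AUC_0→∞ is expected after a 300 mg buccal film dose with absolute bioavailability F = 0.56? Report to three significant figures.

AUC = 3.54 mg/L·hr

AUC_0→∞ = F × Dose / CL
        = 0.56 × 300 / 47.5 = 3.53684 mg/L·hr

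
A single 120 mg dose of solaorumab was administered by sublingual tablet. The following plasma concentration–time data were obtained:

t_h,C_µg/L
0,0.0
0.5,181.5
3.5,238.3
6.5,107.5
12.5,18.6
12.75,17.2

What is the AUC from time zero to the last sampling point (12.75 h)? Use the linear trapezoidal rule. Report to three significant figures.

AUC = 1580 µg/L·h

Trapezoidal AUC_0→12.75:
  [0→0.5]: (0.0+181.5)/2 × 0.5 = 45.375
  [0.5→3.5]: (181.5+238.3)/2 × 3 = 629.7
  [3.5→6.5]: (238.3+107.5)/2 × 3 = 518.7
  [6.5→12.5]: (107.5+18.6)/2 × 6 = 378.3
  [12.5→12.75]: (18.6+17.2)/2 × 0.25 = 4.475
  Sum = 1576.55 µg/L·h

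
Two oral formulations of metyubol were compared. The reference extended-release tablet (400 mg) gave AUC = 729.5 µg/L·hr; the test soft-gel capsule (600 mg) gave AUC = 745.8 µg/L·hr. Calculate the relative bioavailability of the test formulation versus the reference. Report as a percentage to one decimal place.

F_rel = 68.2%

F_rel = (AUC_test/D_test) / (AUC_ref/D_ref)
      = (745.8/600) / (729.5/400)
      = 1.243 / 1.82375 = 0.6816 = 68.16%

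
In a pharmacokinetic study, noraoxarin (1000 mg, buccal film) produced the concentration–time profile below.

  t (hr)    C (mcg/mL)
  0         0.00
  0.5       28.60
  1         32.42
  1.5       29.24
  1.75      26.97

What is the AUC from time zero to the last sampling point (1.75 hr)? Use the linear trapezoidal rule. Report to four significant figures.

Trapezoidal AUC_0→1.75:
  [0→0.5]: (0.00+28.60)/2 × 0.5 = 7.15
  [0.5→1]: (28.60+32.42)/2 × 0.5 = 15.255
  [1→1.5]: (32.42+29.24)/2 × 0.5 = 15.415
  [1.5→1.75]: (29.24+26.97)/2 × 0.25 = 7.02625
  Sum = 44.84625 mcg/mL·hr

AUC = 44.85 mcg/mL·hr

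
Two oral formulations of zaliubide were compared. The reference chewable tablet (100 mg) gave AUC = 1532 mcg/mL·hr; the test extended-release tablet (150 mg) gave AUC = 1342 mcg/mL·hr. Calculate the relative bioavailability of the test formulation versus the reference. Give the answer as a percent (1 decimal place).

F_rel = (AUC_test/D_test) / (AUC_ref/D_ref)
      = (1342/150) / (1532/100)
      = 8.94667 / 15.32 = 0.5840 = 58.40%

F_rel = 58.4%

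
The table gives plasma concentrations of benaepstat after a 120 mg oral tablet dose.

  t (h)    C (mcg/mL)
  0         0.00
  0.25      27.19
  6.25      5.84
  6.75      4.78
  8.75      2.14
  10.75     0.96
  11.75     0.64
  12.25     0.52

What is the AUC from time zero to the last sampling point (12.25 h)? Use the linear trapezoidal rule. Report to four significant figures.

AUC = 116.3 mcg/mL·h

Trapezoidal AUC_0→12.25:
  [0→0.25]: (0.00+27.19)/2 × 0.25 = 3.39875
  [0.25→6.25]: (27.19+5.84)/2 × 6 = 99.09
  [6.25→6.75]: (5.84+4.78)/2 × 0.5 = 2.655
  [6.75→8.75]: (4.78+2.14)/2 × 2 = 6.92
  [8.75→10.75]: (2.14+0.96)/2 × 2 = 3.1
  [10.75→11.75]: (0.96+0.64)/2 × 1 = 0.8
  [11.75→12.25]: (0.64+0.52)/2 × 0.5 = 0.29
  Sum = 116.25375 mcg/mL·h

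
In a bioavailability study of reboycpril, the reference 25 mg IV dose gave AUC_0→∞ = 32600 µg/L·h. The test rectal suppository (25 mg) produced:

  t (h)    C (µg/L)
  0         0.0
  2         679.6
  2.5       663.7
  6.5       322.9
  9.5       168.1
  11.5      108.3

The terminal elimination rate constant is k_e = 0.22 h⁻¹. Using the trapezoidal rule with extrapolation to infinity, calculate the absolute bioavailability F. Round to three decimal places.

Trapezoidal AUC_0→11.5 (rectal suppository):
  [0→2]: (0.0+679.6)/2 × 2 = 679.6
  [2→2.5]: (679.6+663.7)/2 × 0.5 = 335.825
  [2.5→6.5]: (663.7+322.9)/2 × 4 = 1973.2
  [6.5→9.5]: (322.9+168.1)/2 × 3 = 736.5
  [9.5→11.5]: (168.1+108.3)/2 × 2 = 276.4
  Sum = 4001.525 µg/L·h
Tail: C_last/k_e = 108.3/0.22 = 492.273
AUC_0→∞ (rectal suppository) = 4001.525 + 492.273 = 4493.798 µg/L·h
F = (AUC_ev/D_ev)/(AUC_iv/D_iv) = (4493.798/25)/(32600/25) = 179.75192/1304 = 0.1378

F = 0.138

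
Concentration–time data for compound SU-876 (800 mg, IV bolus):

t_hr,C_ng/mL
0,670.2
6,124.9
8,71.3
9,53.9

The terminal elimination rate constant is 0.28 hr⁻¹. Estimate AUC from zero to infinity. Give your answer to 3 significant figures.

AUC = 2840 ng/mL·hr

Trapezoidal AUC_0→9:
  [0→6]: (670.2+124.9)/2 × 6 = 2385.3
  [6→8]: (124.9+71.3)/2 × 2 = 196.2
  [8→9]: (71.3+53.9)/2 × 1 = 62.6
  Sum = 2644.1 ng/mL·hr
Extrapolated tail: C_last / k_e = 53.9 / 0.28 = 192.500
AUC_0→∞ = 2644.1 + 192.500 = 2836.6 ng/mL·hr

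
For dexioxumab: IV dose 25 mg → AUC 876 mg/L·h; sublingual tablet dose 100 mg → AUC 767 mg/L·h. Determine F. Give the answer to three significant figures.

F = (AUC_ev / D_ev) / (AUC_iv / D_iv)
  = (767/100) / (876/25)
  = 7.67 / 35.04 = 0.2189

F = 0.219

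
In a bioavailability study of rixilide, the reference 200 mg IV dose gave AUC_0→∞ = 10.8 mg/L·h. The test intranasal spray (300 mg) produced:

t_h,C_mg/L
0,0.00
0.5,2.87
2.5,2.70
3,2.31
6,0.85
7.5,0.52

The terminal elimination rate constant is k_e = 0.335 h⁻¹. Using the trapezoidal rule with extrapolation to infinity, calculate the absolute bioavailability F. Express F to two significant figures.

F = 0.92

Trapezoidal AUC_0→7.5 (intranasal spray):
  [0→0.5]: (0.00+2.87)/2 × 0.5 = 0.7175
  [0.5→2.5]: (2.87+2.70)/2 × 2 = 5.57
  [2.5→3]: (2.70+2.31)/2 × 0.5 = 1.2525
  [3→6]: (2.31+0.85)/2 × 3 = 4.74
  [6→7.5]: (0.85+0.52)/2 × 1.5 = 1.0275
  Sum = 13.3075 mg/L·h
Tail: C_last/k_e = 0.52/0.335 = 1.552
AUC_0→∞ (intranasal spray) = 13.3075 + 1.552 = 14.8595 mg/L·h
F = (AUC_ev/D_ev)/(AUC_iv/D_iv) = (14.8595/300)/(10.8/200) = 0.0495317/0.054 = 0.9173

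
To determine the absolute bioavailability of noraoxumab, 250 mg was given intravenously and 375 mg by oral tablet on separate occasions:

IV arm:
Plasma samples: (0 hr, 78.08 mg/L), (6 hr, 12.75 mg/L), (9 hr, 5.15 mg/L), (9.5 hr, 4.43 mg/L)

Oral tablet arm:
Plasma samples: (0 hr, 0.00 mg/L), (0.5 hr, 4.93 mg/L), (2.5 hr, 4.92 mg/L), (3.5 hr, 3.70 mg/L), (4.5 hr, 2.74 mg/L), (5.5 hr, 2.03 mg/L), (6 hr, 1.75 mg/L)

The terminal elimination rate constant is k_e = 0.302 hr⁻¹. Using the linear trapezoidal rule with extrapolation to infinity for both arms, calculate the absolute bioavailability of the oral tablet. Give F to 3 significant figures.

Trapezoidal AUC_0→9.5 (IV):
  [0→6]: (78.08+12.75)/2 × 6 = 272.49
  [6→9]: (12.75+5.15)/2 × 3 = 26.85
  [9→9.5]: (5.15+4.43)/2 × 0.5 = 2.395
  Sum = 301.735 mg/L·hr
IV tail: 4.43/0.302 = 14.669; AUC_iv,0→∞ = 301.735 + 14.669 = 316.404 mg/L·hr
Trapezoidal AUC_0→6 (oral tablet):
  [0→0.5]: (0.00+4.93)/2 × 0.5 = 1.2325
  [0.5→2.5]: (4.93+4.92)/2 × 2 = 9.85
  [2.5→3.5]: (4.92+3.70)/2 × 1 = 4.31
  [3.5→4.5]: (3.70+2.74)/2 × 1 = 3.22
  [4.5→5.5]: (2.74+2.03)/2 × 1 = 2.385
  [5.5→6]: (2.03+1.75)/2 × 0.5 = 0.945
  Sum = 21.9425 mg/L·hr
oral tablet tail: 1.75/0.302 = 5.795; AUC_ev,0→∞ = 21.9425 + 5.795 = 27.7375 mg/L·hr
F = (AUC_ev/D_ev)/(AUC_iv/D_iv) = (27.7375/375)/(316.404/250) = 0.0739667/1.265616 = 0.0584

F = 0.0584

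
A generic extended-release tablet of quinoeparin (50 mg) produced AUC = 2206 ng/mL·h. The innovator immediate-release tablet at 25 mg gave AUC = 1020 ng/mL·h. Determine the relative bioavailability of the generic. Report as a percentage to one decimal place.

F_rel = (AUC_test/D_test) / (AUC_ref/D_ref)
      = (2206/50) / (1020/25)
      = 44.12 / 40.8 = 1.0814 = 108.14%

F_rel = 108.1%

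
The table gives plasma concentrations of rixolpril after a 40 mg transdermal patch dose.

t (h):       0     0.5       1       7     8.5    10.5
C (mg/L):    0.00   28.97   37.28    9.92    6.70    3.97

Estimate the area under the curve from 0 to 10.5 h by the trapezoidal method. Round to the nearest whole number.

AUC = 189 mg/L·h

Trapezoidal AUC_0→10.5:
  [0→0.5]: (0.00+28.97)/2 × 0.5 = 7.2425
  [0.5→1]: (28.97+37.28)/2 × 0.5 = 16.5625
  [1→7]: (37.28+9.92)/2 × 6 = 141.6
  [7→8.5]: (9.92+6.70)/2 × 1.5 = 12.465
  [8.5→10.5]: (6.70+3.97)/2 × 2 = 10.67
  Sum = 188.54 mg/L·h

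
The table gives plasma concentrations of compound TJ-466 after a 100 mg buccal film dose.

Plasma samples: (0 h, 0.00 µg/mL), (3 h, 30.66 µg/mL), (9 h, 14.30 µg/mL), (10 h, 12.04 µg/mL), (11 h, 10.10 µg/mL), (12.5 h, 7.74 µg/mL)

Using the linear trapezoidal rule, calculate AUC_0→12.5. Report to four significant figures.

Trapezoidal AUC_0→12.5:
  [0→3]: (0.00+30.66)/2 × 3 = 45.99
  [3→9]: (30.66+14.30)/2 × 6 = 134.88
  [9→10]: (14.30+12.04)/2 × 1 = 13.17
  [10→11]: (12.04+10.10)/2 × 1 = 11.07
  [11→12.5]: (10.10+7.74)/2 × 1.5 = 13.38
  Sum = 218.49 µg/mL·h

AUC = 218.5 µg/mL·h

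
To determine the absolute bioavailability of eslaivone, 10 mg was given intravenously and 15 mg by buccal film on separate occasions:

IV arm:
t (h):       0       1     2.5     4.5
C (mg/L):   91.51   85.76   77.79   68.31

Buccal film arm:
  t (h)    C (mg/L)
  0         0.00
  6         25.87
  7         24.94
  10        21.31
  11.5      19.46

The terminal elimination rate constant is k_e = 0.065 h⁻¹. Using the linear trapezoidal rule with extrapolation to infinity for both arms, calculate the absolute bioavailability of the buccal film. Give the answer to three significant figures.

F = 0.238

Trapezoidal AUC_0→4.5 (IV):
  [0→1]: (91.51+85.76)/2 × 1 = 88.635
  [1→2.5]: (85.76+77.79)/2 × 1.5 = 122.6625
  [2.5→4.5]: (77.79+68.31)/2 × 2 = 146.1
  Sum = 357.3975 mg/L·h
IV tail: 68.31/0.065 = 1050.923; AUC_iv,0→∞ = 357.3975 + 1050.923 = 1408.3205 mg/L·h
Trapezoidal AUC_0→11.5 (buccal film):
  [0→6]: (0.00+25.87)/2 × 6 = 77.61
  [6→7]: (25.87+24.94)/2 × 1 = 25.405
  [7→10]: (24.94+21.31)/2 × 3 = 69.375
  [10→11.5]: (21.31+19.46)/2 × 1.5 = 30.5775
  Sum = 202.9675 mg/L·h
buccal film tail: 19.46/0.065 = 299.385; AUC_ev,0→∞ = 202.9675 + 299.385 = 502.3525 mg/L·h
F = (AUC_ev/D_ev)/(AUC_iv/D_iv) = (502.3525/15)/(1408.3205/10) = 33.4902/140.83205 = 0.2378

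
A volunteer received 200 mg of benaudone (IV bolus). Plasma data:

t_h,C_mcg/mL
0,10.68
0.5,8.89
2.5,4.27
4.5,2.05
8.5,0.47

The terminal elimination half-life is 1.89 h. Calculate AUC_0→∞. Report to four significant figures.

AUC = 30.69 mcg/mL·h

Trapezoidal AUC_0→8.5:
  [0→0.5]: (10.68+8.89)/2 × 0.5 = 4.8925
  [0.5→2.5]: (8.89+4.27)/2 × 2 = 13.16
  [2.5→4.5]: (4.27+2.05)/2 × 2 = 6.32
  [4.5→8.5]: (2.05+0.47)/2 × 4 = 5.04
  Sum = 29.4125 mcg/mL·h
k_e = ln2 / t½ = 0.693147 / 1.89 = 0.3667 h^-1
Extrapolated tail: C_last / k_e = 0.47 / 0.3667 = 1.282
AUC_0→∞ = 29.4125 + 1.282 = 30.6945 mcg/mL·h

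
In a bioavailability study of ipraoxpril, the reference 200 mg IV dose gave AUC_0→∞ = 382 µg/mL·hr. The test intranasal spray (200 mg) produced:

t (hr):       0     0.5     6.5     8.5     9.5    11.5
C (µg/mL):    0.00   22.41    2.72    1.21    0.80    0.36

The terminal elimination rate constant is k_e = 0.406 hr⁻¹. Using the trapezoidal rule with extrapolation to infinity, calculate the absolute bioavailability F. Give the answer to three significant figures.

F = 0.230

Trapezoidal AUC_0→11.5 (intranasal spray):
  [0→0.5]: (0.00+22.41)/2 × 0.5 = 5.6025
  [0.5→6.5]: (22.41+2.72)/2 × 6 = 75.39
  [6.5→8.5]: (2.72+1.21)/2 × 2 = 3.93
  [8.5→9.5]: (1.21+0.80)/2 × 1 = 1.005
  [9.5→11.5]: (0.80+0.36)/2 × 2 = 1.16
  Sum = 87.0875 µg/mL·hr
Tail: C_last/k_e = 0.36/0.406 = 0.887
AUC_0→∞ (intranasal spray) = 87.0875 + 0.887 = 87.9745 µg/mL·hr
F = (AUC_ev/D_ev)/(AUC_iv/D_iv) = (87.9745/200)/(382/200) = 0.4398725/1.91 = 0.2303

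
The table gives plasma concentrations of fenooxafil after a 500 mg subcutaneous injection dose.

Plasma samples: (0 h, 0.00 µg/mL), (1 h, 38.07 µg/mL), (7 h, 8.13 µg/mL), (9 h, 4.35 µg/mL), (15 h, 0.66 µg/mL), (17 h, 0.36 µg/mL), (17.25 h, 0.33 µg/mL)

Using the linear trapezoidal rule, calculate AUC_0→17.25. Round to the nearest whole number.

Trapezoidal AUC_0→17.25:
  [0→1]: (0.00+38.07)/2 × 1 = 19.035
  [1→7]: (38.07+8.13)/2 × 6 = 138.6
  [7→9]: (8.13+4.35)/2 × 2 = 12.48
  [9→15]: (4.35+0.66)/2 × 6 = 15.03
  [15→17]: (0.66+0.36)/2 × 2 = 1.02
  [17→17.25]: (0.36+0.33)/2 × 0.25 = 0.08625
  Sum = 186.25125 µg/mL·h

AUC = 186 µg/mL·h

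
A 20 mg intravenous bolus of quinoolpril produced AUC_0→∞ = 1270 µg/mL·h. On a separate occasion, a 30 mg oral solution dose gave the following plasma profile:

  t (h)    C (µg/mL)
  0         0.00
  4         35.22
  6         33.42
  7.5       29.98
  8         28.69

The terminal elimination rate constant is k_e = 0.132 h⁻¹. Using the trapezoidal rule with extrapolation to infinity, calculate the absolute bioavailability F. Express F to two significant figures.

Trapezoidal AUC_0→8 (oral solution):
  [0→4]: (0.00+35.22)/2 × 4 = 70.44
  [4→6]: (35.22+33.42)/2 × 2 = 68.64
  [6→7.5]: (33.42+29.98)/2 × 1.5 = 47.55
  [7.5→8]: (29.98+28.69)/2 × 0.5 = 14.6675
  Sum = 201.2975 µg/mL·h
Tail: C_last/k_e = 28.69/0.132 = 217.348
AUC_0→∞ (oral solution) = 201.2975 + 217.348 = 418.6455 µg/mL·h
F = (AUC_ev/D_ev)/(AUC_iv/D_iv) = (418.6455/30)/(1270/20) = 13.95485/63.5 = 0.2198

F = 0.22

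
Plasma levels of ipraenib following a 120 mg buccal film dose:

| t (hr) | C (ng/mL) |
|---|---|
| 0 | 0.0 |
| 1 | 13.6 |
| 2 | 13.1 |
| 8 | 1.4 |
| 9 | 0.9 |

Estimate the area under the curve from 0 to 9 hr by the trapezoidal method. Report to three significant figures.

AUC = 64.8 ng/mL·hr

Trapezoidal AUC_0→9:
  [0→1]: (0.0+13.6)/2 × 1 = 6.8
  [1→2]: (13.6+13.1)/2 × 1 = 13.35
  [2→8]: (13.1+1.4)/2 × 6 = 43.5
  [8→9]: (1.4+0.9)/2 × 1 = 1.15
  Sum = 64.8 ng/mL·hr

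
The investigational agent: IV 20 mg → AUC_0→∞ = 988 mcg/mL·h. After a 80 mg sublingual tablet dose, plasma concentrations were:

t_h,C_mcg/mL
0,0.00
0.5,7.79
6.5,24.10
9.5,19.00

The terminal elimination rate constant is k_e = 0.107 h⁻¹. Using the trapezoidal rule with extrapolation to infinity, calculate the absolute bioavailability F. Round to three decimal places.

F = 0.086

Trapezoidal AUC_0→9.5 (sublingual tablet):
  [0→0.5]: (0.00+7.79)/2 × 0.5 = 1.9475
  [0.5→6.5]: (7.79+24.10)/2 × 6 = 95.67
  [6.5→9.5]: (24.10+19.00)/2 × 3 = 64.65
  Sum = 162.2675 mcg/mL·h
Tail: C_last/k_e = 19.00/0.107 = 177.570
AUC_0→∞ (sublingual tablet) = 162.2675 + 177.570 = 339.8375 mcg/mL·h
F = (AUC_ev/D_ev)/(AUC_iv/D_iv) = (339.8375/80)/(988/20) = 4.24797/49.4 = 0.0860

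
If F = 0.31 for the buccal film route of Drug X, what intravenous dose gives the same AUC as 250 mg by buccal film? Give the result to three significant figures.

D_iv = 77.5 mg

Systemic exposure from an extravascular dose = F × D_ev, so the equivalent IV dose is F × D_ev.
D_iv = F × D_ev = 0.31 × 250 = 77.5 mg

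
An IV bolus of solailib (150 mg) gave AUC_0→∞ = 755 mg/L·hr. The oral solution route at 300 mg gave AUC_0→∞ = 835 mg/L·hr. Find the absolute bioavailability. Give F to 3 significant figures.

F = 0.553

F = (AUC_ev / D_ev) / (AUC_iv / D_iv)
  = (835/300) / (755/150)
  = 2.78333 / 5.03333 = 0.5530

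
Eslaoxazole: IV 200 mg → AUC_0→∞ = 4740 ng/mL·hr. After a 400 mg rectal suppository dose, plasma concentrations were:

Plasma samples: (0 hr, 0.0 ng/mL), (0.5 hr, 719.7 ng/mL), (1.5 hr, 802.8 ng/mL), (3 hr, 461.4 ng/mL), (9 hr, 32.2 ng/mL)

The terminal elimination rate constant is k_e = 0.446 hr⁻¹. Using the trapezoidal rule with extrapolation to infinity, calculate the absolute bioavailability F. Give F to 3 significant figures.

Trapezoidal AUC_0→9 (rectal suppository):
  [0→0.5]: (0.0+719.7)/2 × 0.5 = 179.925
  [0.5→1.5]: (719.7+802.8)/2 × 1 = 761.25
  [1.5→3]: (802.8+461.4)/2 × 1.5 = 948.15
  [3→9]: (461.4+32.2)/2 × 6 = 1480.8
  Sum = 3370.125 ng/mL·hr
Tail: C_last/k_e = 32.2/0.446 = 72.197
AUC_0→∞ (rectal suppository) = 3370.125 + 72.197 = 3442.322 ng/mL·hr
F = (AUC_ev/D_ev)/(AUC_iv/D_iv) = (3442.322/400)/(4740/200) = 8.605805/23.7 = 0.3631

F = 0.363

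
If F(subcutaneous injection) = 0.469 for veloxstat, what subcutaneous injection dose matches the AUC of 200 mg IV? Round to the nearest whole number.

D_subcutaneous = 426 mg

For equal systemic exposure: F × D_ev = D_iv
D_ev = D_iv / F = 200 / 0.469 = 426.439 mg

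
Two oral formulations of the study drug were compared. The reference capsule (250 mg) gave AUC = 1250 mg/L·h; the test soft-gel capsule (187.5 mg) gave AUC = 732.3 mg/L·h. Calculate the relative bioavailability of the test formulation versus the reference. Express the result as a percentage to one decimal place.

F_rel = (AUC_test/D_test) / (AUC_ref/D_ref)
      = (732.3/187.5) / (1250/250)
      = 3.9056 / 5 = 0.7811 = 78.11%

F_rel = 78.1%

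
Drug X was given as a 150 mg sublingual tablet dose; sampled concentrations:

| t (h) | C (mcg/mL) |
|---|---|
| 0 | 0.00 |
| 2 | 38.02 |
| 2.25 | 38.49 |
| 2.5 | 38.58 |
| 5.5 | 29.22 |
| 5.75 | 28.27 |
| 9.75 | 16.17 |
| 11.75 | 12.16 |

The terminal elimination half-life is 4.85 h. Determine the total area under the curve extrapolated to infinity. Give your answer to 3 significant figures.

AUC = 368 mcg/mL·h

Trapezoidal AUC_0→11.75:
  [0→2]: (0.00+38.02)/2 × 2 = 38.02
  [2→2.25]: (38.02+38.49)/2 × 0.25 = 9.56375
  [2.25→2.5]: (38.49+38.58)/2 × 0.25 = 9.63375
  [2.5→5.5]: (38.58+29.22)/2 × 3 = 101.7
  [5.5→5.75]: (29.22+28.27)/2 × 0.25 = 7.18625
  [5.75→9.75]: (28.27+16.17)/2 × 4 = 88.88
  [9.75→11.75]: (16.17+12.16)/2 × 2 = 28.33
  Sum = 283.31375 mcg/mL·h
k_e = ln2 / t½ = 0.693147 / 4.85 = 0.1429 h^-1
Extrapolated tail: C_last / k_e = 12.16 / 0.1429 = 85.094
AUC_0→∞ = 283.31375 + 85.094 = 368.40775 mcg/mL·h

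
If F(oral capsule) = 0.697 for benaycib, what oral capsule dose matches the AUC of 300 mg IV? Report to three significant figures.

D_oral = 430 mg

For equal systemic exposure: F × D_ev = D_iv
D_ev = D_iv / F = 300 / 0.697 = 430.416 mg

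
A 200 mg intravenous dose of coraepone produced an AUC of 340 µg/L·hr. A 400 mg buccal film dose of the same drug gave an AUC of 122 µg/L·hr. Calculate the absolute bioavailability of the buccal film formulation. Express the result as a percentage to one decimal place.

F = 17.9%

F = (AUC_ev / D_ev) / (AUC_iv / D_iv)
  = (122/400) / (340/200)
  = 0.305 / 1.7 = 0.1794
  = 17.94%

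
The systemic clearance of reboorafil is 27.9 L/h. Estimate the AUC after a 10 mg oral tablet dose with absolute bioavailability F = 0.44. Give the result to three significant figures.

AUC_0→∞ = F × Dose / CL
        = 0.44 × 10 / 27.9 = 0.157706 mg/L·h

AUC = 0.158 mg/L·h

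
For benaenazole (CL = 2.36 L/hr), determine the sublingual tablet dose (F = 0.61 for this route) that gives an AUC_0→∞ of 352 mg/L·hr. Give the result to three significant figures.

Dose = 1360 mg

Dose = CL × AUC_0→∞ / F
     = 2.36 × 352 / 0.61 = 1361.84 mg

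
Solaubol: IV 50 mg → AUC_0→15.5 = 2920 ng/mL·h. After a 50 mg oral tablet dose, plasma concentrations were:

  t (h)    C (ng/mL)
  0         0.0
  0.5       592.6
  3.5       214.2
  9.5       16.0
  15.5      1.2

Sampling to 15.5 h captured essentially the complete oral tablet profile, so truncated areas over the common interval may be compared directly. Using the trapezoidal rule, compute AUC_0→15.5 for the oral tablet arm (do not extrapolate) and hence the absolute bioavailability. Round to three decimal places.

F = 0.719

Trapezoidal AUC_0→15.5 (oral tablet):
  [0→0.5]: (0.0+592.6)/2 × 0.5 = 148.15
  [0.5→3.5]: (592.6+214.2)/2 × 3 = 1210.2
  [3.5→9.5]: (214.2+16.0)/2 × 6 = 690.6
  [9.5→15.5]: (16.0+1.2)/2 × 6 = 51.6
  Sum = 2100.55 ng/mL·h
F = (AUC_ev/D_ev)/(AUC_iv/D_iv) = (2100.55/50)/(2920/50) = 42.011/58.4 = 0.7194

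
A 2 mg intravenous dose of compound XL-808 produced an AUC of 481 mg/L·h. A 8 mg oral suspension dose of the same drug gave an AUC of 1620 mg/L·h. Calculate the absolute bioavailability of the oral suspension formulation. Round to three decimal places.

F = 0.842

F = (AUC_ev / D_ev) / (AUC_iv / D_iv)
  = (1620/8) / (481/2)
  = 202.5 / 240.5 = 0.8420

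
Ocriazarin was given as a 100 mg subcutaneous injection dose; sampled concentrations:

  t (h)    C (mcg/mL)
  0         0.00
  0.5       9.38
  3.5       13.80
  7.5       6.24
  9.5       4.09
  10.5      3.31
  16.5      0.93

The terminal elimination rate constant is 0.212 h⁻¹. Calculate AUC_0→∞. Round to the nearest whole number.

AUC = 108 mcg/mL·h

Trapezoidal AUC_0→16.5:
  [0→0.5]: (0.00+9.38)/2 × 0.5 = 2.345
  [0.5→3.5]: (9.38+13.80)/2 × 3 = 34.77
  [3.5→7.5]: (13.80+6.24)/2 × 4 = 40.08
  [7.5→9.5]: (6.24+4.09)/2 × 2 = 10.33
  [9.5→10.5]: (4.09+3.31)/2 × 1 = 3.7
  [10.5→16.5]: (3.31+0.93)/2 × 6 = 12.72
  Sum = 103.945 mcg/mL·h
Extrapolated tail: C_last / k_e = 0.93 / 0.212 = 4.387
AUC_0→∞ = 103.945 + 4.387 = 108.332 mcg/mL·h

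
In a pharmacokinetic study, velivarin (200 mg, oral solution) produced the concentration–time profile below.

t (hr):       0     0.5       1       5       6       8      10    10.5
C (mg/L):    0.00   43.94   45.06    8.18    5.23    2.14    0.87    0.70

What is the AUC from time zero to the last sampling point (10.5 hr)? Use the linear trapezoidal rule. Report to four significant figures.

AUC = 157.2 mg/L·hr

Trapezoidal AUC_0→10.5:
  [0→0.5]: (0.00+43.94)/2 × 0.5 = 10.985
  [0.5→1]: (43.94+45.06)/2 × 0.5 = 22.25
  [1→5]: (45.06+8.18)/2 × 4 = 106.48
  [5→6]: (8.18+5.23)/2 × 1 = 6.705
  [6→8]: (5.23+2.14)/2 × 2 = 7.37
  [8→10]: (2.14+0.87)/2 × 2 = 3.01
  [10→10.5]: (0.87+0.70)/2 × 0.5 = 0.3925
  Sum = 157.1925 mg/L·hr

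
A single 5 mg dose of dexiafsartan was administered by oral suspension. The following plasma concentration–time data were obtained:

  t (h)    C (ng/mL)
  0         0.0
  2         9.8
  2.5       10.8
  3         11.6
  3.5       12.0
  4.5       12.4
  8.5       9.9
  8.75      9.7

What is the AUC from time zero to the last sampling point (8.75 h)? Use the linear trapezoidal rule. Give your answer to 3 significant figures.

AUC = 85.7 ng/mL·h

Trapezoidal AUC_0→8.75:
  [0→2]: (0.0+9.8)/2 × 2 = 9.8
  [2→2.5]: (9.8+10.8)/2 × 0.5 = 5.15
  [2.5→3]: (10.8+11.6)/2 × 0.5 = 5.6
  [3→3.5]: (11.6+12.0)/2 × 0.5 = 5.9
  [3.5→4.5]: (12.0+12.4)/2 × 1 = 12.2
  [4.5→8.5]: (12.4+9.9)/2 × 4 = 44.6
  [8.5→8.75]: (9.9+9.7)/2 × 0.25 = 2.45
  Sum = 85.7 ng/mL·h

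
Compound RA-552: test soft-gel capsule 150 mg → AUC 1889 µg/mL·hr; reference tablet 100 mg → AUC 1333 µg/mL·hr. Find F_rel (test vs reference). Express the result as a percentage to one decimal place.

F_rel = (AUC_test/D_test) / (AUC_ref/D_ref)
      = (1889/150) / (1333/100)
      = 12.5933 / 13.33 = 0.9447 = 94.47%

F_rel = 94.5%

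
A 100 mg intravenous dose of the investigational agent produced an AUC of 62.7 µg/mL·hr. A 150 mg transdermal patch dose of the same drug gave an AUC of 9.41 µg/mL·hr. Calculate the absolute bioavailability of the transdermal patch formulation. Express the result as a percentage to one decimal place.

F = (AUC_ev / D_ev) / (AUC_iv / D_iv)
  = (9.41/150) / (62.7/100)
  = 0.0627333 / 0.627 = 0.1001
  = 10.01%

F = 10.0%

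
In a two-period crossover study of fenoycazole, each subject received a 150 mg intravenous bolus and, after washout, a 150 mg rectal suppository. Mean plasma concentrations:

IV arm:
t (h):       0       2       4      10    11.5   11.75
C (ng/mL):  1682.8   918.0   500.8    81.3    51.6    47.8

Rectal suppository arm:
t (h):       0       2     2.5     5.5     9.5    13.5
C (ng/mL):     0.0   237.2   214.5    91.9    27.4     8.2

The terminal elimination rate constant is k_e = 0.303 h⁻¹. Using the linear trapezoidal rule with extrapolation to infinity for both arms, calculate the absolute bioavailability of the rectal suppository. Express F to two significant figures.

F = 0.19

Trapezoidal AUC_0→11.75 (IV):
  [0→2]: (1682.8+918.0)/2 × 2 = 2600.8
  [2→4]: (918.0+500.8)/2 × 2 = 1418.8
  [4→10]: (500.8+81.3)/2 × 6 = 1746.3
  [10→11.5]: (81.3+51.6)/2 × 1.5 = 99.675
  [11.5→11.75]: (51.6+47.8)/2 × 0.25 = 12.425
  Sum = 5878.0 ng/mL·h
IV tail: 47.8/0.303 = 157.756; AUC_iv,0→∞ = 5878.0 + 157.756 = 6035.756 ng/mL·h
Trapezoidal AUC_0→13.5 (rectal suppository):
  [0→2]: (0.0+237.2)/2 × 2 = 237.2
  [2→2.5]: (237.2+214.5)/2 × 0.5 = 112.925
  [2.5→5.5]: (214.5+91.9)/2 × 3 = 459.6
  [5.5→9.5]: (91.9+27.4)/2 × 4 = 238.6
  [9.5→13.5]: (27.4+8.2)/2 × 4 = 71.2
  Sum = 1119.525 ng/mL·h
rectal suppository tail: 8.2/0.303 = 27.063; AUC_ev,0→∞ = 1119.525 + 27.063 = 1146.588 ng/mL·h
F = (AUC_ev/D_ev)/(AUC_iv/D_iv) = (1146.588/150)/(6035.756/150) = 7.64392/40.2384 = 0.1900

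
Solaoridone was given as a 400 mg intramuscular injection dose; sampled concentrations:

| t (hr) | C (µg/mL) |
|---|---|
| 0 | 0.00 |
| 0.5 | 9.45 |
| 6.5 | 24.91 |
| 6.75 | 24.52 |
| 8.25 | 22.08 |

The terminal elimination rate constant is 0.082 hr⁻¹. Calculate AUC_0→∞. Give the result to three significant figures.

Trapezoidal AUC_0→8.25:
  [0→0.5]: (0.00+9.45)/2 × 0.5 = 2.3625
  [0.5→6.5]: (9.45+24.91)/2 × 6 = 103.08
  [6.5→6.75]: (24.91+24.52)/2 × 0.25 = 6.17875
  [6.75→8.25]: (24.52+22.08)/2 × 1.5 = 34.95
  Sum = 146.57125 µg/mL·hr
Extrapolated tail: C_last / k_e = 22.08 / 0.082 = 269.268
AUC_0→∞ = 146.57125 + 269.268 = 415.83925 µg/mL·hr

AUC = 416 µg/mL·hr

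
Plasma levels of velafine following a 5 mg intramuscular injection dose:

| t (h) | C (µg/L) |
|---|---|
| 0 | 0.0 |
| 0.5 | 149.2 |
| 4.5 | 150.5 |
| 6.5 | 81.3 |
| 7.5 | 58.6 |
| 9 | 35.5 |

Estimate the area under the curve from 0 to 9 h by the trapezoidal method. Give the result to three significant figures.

AUC = 1010 µg/L·h

Trapezoidal AUC_0→9:
  [0→0.5]: (0.0+149.2)/2 × 0.5 = 37.3
  [0.5→4.5]: (149.2+150.5)/2 × 4 = 599.4
  [4.5→6.5]: (150.5+81.3)/2 × 2 = 231.8
  [6.5→7.5]: (81.3+58.6)/2 × 1 = 69.95
  [7.5→9]: (58.6+35.5)/2 × 1.5 = 70.575
  Sum = 1009.025 µg/L·h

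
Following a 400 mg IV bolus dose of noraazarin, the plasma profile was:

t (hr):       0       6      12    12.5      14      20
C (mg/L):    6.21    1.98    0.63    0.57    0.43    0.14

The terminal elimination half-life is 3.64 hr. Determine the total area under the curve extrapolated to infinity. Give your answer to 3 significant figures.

Trapezoidal AUC_0→20:
  [0→6]: (6.21+1.98)/2 × 6 = 24.57
  [6→12]: (1.98+0.63)/2 × 6 = 7.83
  [12→12.5]: (0.63+0.57)/2 × 0.5 = 0.3
  [12.5→14]: (0.57+0.43)/2 × 1.5 = 0.75
  [14→20]: (0.43+0.14)/2 × 6 = 1.71
  Sum = 35.16 mg/L·hr
k_e = ln2 / t½ = 0.693147 / 3.64 = 0.1904 hr^-1
Extrapolated tail: C_last / k_e = 0.14 / 0.1904 = 0.735
AUC_0→∞ = 35.16 + 0.735 = 35.895 mg/L·hr

AUC = 35.9 mg/L·hr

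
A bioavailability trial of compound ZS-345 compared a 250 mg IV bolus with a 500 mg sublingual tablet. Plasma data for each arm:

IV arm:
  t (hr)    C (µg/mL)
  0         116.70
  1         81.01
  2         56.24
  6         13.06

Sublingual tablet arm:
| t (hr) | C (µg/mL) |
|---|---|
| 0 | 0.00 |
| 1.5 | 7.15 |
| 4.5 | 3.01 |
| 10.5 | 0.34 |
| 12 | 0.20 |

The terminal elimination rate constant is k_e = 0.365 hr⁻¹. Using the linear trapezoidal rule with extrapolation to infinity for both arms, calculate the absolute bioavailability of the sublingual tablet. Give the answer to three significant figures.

F = 0.0462

Trapezoidal AUC_0→6 (IV):
  [0→1]: (116.70+81.01)/2 × 1 = 98.855
  [1→2]: (81.01+56.24)/2 × 1 = 68.625
  [2→6]: (56.24+13.06)/2 × 4 = 138.6
  Sum = 306.08 µg/mL·hr
IV tail: 13.06/0.365 = 35.781; AUC_iv,0→∞ = 306.08 + 35.781 = 341.861 µg/mL·hr
Trapezoidal AUC_0→12 (sublingual tablet):
  [0→1.5]: (0.00+7.15)/2 × 1.5 = 5.3625
  [1.5→4.5]: (7.15+3.01)/2 × 3 = 15.24
  [4.5→10.5]: (3.01+0.34)/2 × 6 = 10.05
  [10.5→12]: (0.34+0.20)/2 × 1.5 = 0.405
  Sum = 31.0575 µg/mL·hr
sublingual tablet tail: 0.20/0.365 = 0.548; AUC_ev,0→∞ = 31.0575 + 0.548 = 31.6055 µg/mL·hr
F = (AUC_ev/D_ev)/(AUC_iv/D_iv) = (31.6055/500)/(341.861/250) = 0.063211/1.367444 = 0.0462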